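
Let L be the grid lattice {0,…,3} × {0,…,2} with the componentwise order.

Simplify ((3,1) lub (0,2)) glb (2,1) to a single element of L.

(3,1) ∨ (0,2) = (3,2)
(3,2) ∧ (2,1) = (2,1)

(2,1)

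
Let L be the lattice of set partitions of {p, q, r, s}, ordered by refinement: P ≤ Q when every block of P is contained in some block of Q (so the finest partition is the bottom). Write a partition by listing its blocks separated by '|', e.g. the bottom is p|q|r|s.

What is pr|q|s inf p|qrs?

Common lower bounds of {pr|q|s, p|qrs}: p|q|r|s.
The greatest among these is p|q|r|s.

p|q|r|s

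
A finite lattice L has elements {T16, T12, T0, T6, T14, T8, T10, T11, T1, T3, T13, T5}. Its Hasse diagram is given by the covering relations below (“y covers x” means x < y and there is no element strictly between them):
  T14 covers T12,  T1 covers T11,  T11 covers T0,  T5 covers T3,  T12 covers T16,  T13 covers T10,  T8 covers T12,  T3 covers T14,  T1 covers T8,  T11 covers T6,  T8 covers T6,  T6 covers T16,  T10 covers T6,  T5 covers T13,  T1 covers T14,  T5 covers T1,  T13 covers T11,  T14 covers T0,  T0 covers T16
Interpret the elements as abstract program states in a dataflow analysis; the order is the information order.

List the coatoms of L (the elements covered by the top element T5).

T1, T13, T3

The coatoms are exactly the elements covered by T5: T1, T13, T3.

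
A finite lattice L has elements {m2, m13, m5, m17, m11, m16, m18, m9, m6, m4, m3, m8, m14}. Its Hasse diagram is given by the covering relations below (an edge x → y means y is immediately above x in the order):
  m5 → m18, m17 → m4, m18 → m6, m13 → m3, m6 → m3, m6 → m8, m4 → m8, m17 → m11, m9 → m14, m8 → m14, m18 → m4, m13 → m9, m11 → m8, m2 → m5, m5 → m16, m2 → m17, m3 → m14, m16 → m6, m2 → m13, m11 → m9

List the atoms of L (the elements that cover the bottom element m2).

The atoms are exactly the elements that cover m2: m13, m17, m5.

m13, m17, m5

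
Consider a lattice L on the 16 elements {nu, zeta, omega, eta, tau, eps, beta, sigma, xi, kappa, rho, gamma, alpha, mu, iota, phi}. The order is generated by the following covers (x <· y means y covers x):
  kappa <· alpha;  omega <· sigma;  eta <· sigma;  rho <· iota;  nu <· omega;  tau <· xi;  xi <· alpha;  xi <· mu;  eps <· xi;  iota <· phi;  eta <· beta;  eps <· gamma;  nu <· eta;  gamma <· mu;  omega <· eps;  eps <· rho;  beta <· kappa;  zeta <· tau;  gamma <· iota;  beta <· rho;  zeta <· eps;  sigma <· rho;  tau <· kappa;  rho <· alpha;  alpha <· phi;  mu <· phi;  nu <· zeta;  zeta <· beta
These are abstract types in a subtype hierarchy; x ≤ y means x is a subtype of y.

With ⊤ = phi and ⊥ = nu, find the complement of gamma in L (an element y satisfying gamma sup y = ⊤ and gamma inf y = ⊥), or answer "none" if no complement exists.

none

For every candidate y, either gamma ∨ y ≠ phi or gamma ∧ y ≠ nu; no complement exists.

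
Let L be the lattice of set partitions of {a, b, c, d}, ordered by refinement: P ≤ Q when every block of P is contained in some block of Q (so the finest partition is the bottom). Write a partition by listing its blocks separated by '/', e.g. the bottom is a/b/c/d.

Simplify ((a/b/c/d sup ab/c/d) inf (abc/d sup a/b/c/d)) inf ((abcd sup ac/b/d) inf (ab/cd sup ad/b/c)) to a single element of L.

ab/c/d

a/b/c/d ∨ ab/c/d = ab/c/d
abc/d ∨ a/b/c/d = abc/d
ab/c/d ∧ abc/d = ab/c/d
abcd ∨ ac/b/d = abcd
ab/cd ∨ ad/b/c = abcd
abcd ∧ abcd = abcd
ab/c/d ∧ abcd = ab/c/d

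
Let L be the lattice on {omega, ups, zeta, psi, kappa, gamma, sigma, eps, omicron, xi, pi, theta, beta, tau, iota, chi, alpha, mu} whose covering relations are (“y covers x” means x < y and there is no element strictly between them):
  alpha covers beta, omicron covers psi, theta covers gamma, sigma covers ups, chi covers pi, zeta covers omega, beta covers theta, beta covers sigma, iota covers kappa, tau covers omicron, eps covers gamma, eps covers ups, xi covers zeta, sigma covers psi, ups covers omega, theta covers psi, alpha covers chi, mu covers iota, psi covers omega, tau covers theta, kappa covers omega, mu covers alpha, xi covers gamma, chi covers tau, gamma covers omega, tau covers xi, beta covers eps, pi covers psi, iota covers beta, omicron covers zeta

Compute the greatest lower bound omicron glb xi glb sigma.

Common lower bounds of {omicron, xi, sigma}: omega.
The greatest among these is omega.

omega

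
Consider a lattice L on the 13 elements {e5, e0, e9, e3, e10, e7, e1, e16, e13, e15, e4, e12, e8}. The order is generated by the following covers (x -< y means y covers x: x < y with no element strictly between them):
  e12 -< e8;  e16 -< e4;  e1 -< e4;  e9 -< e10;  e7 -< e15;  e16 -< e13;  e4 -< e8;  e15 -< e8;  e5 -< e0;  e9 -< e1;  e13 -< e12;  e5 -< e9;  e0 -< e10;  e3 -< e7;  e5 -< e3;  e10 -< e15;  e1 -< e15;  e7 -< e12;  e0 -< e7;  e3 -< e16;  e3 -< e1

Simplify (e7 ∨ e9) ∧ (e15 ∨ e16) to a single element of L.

e15

e7 ∨ e9 = e15
e15 ∨ e16 = e8
e15 ∧ e8 = e15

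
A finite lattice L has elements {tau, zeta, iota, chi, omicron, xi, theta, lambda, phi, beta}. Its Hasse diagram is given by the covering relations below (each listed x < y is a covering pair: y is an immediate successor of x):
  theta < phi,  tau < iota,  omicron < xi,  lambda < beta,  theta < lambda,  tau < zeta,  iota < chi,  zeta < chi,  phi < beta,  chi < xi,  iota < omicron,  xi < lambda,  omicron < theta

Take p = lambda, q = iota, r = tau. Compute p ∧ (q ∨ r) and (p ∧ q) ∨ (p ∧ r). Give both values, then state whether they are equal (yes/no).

iota; iota; yes

q ∨ r = iota, so p ∧ (q ∨ r) = lambda ∧ iota = iota.
p ∧ q = iota and p ∧ r = tau, so (p ∧ q) ∨ (p ∧ r) = iota ∨ tau = iota.
Equal: yes.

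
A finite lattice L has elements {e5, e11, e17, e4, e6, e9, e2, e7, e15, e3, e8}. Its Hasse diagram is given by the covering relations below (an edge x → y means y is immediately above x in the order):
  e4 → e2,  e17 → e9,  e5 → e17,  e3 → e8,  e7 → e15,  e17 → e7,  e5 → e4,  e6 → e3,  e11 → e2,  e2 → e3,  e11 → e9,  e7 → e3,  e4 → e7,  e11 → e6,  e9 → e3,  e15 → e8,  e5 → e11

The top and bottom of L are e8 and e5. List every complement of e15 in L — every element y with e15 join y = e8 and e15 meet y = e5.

e11, e6

Need y with e15 ∨ y = e8 and e15 ∧ y = e5.
Checking each element gives: e11, e6.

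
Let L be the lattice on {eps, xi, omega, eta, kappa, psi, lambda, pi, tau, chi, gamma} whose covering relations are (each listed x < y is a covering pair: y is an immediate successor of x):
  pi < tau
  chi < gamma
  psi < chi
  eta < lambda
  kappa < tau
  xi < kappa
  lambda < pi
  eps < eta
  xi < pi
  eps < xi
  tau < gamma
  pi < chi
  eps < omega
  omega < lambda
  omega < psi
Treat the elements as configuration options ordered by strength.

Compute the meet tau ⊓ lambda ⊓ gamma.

Common lower bounds of {tau, lambda, gamma}: eps, eta, lambda, omega.
The greatest among these is lambda.

lambda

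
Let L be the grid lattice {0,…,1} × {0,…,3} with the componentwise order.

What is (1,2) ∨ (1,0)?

(1,2)

In a product of chains, the join is componentwise max, giving (1,2).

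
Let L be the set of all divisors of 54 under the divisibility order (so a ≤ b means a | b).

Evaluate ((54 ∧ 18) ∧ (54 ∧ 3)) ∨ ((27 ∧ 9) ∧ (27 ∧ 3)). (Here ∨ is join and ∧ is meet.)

3

54 ∧ 18 = 18
54 ∧ 3 = 3
18 ∧ 3 = 3
27 ∧ 9 = 9
27 ∧ 3 = 3
9 ∧ 3 = 3
3 ∨ 3 = 3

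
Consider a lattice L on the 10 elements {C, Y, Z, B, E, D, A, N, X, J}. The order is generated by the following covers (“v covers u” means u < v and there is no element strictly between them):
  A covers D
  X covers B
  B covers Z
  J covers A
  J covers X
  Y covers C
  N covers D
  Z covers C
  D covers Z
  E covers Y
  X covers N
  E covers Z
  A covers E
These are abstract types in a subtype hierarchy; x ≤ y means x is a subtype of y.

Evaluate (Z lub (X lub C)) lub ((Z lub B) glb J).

X

X ∨ C = X
Z ∨ X = X
Z ∨ B = B
B ∧ J = B
X ∨ B = X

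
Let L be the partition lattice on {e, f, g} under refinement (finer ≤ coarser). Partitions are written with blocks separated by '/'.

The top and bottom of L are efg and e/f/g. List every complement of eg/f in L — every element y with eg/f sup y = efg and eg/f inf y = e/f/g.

Need y with eg/f ∨ y = efg and eg/f ∧ y = e/f/g.
Checking each element gives: e/fg, ef/g.

e/fg, ef/g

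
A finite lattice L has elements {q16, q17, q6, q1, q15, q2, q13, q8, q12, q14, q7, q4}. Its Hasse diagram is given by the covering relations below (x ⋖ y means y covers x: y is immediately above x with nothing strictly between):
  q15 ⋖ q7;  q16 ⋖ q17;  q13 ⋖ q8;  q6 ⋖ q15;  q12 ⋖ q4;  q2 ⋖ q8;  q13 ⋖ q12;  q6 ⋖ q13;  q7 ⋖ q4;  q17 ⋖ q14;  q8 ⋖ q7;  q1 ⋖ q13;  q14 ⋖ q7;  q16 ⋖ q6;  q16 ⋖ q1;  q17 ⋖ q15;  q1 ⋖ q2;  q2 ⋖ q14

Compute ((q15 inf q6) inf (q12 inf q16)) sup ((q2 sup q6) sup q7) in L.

q7

q15 ∧ q6 = q6
q12 ∧ q16 = q16
q6 ∧ q16 = q16
q2 ∨ q6 = q8
q8 ∨ q7 = q7
q16 ∨ q7 = q7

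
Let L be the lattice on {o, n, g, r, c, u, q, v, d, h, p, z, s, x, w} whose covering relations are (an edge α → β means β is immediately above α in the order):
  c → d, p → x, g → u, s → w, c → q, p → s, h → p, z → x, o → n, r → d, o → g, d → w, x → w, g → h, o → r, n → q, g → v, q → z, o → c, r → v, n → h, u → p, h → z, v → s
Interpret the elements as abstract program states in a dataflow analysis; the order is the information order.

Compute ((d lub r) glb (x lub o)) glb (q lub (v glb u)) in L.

c

d ∨ r = d
x ∨ o = x
d ∧ x = c
v ∧ u = g
q ∨ g = z
c ∧ z = c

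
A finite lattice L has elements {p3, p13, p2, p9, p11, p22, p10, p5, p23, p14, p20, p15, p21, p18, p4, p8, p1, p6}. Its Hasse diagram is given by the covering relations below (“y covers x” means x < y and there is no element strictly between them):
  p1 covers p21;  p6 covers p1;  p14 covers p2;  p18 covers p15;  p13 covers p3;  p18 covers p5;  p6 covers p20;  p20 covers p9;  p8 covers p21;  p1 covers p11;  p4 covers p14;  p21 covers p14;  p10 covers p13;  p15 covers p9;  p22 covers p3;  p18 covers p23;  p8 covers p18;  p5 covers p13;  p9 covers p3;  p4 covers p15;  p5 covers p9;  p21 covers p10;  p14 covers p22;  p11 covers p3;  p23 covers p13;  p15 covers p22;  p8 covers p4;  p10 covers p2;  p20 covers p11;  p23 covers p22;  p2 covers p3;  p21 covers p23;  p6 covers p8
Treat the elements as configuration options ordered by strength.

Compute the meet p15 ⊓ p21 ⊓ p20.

p3

Common lower bounds of {p15, p21, p20}: p3.
The greatest among these is p3.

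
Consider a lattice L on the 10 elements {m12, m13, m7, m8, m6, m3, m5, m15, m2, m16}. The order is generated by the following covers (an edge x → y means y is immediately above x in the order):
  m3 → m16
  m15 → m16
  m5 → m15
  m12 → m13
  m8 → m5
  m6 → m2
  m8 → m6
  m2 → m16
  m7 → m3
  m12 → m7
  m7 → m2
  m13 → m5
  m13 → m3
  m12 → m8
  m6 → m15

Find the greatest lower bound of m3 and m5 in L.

Common lower bounds of {m3, m5}: m12, m13.
The greatest among these is m13.

m13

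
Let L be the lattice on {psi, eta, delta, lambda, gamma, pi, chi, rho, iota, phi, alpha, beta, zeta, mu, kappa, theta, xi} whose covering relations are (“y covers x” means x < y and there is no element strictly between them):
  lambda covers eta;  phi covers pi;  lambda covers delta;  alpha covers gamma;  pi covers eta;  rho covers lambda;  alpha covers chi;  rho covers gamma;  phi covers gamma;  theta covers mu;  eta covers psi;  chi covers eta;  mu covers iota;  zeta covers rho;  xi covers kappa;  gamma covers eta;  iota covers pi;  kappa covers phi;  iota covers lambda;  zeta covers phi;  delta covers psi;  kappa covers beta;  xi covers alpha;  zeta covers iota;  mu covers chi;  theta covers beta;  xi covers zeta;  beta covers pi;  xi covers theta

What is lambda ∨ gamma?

Common upper bounds of {lambda, gamma}: rho, xi, zeta.
The least among these is rho.

rho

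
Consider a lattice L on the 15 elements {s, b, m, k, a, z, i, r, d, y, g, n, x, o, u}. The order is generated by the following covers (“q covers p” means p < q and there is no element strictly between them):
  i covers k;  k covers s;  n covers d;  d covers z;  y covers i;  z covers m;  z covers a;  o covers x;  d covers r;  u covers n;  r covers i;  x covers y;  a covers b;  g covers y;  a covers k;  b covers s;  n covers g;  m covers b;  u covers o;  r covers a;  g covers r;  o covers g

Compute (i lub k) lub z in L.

i ∨ k = i
i ∨ z = d

d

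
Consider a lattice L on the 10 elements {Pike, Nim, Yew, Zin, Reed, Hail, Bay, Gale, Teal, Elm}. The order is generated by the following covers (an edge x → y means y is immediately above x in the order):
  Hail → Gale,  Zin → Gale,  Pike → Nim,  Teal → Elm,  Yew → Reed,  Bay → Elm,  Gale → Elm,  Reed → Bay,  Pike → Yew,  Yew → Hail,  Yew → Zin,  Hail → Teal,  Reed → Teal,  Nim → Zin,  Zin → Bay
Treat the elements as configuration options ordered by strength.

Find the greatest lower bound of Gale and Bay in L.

Zin

Common lower bounds of {Gale, Bay}: Nim, Pike, Yew, Zin.
The greatest among these is Zin.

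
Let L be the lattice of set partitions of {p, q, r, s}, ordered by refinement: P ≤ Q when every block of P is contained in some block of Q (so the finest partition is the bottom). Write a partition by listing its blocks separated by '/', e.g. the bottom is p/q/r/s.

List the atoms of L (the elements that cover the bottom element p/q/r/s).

p/q/rs, p/qr/s, p/qs/r, pq/r/s, pr/q/s, ps/q/r

The atoms are exactly the elements that cover p/q/r/s: p/q/rs, p/qr/s, p/qs/r, pq/r/s, pr/q/s, ps/q/r.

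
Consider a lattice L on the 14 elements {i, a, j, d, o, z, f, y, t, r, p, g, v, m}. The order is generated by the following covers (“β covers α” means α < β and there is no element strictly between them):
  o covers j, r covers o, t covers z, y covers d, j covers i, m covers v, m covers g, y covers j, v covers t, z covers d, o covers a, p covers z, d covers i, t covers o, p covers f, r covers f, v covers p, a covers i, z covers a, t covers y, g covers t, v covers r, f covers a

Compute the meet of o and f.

a

Common lower bounds of {o, f}: a, i.
The greatest among these is a.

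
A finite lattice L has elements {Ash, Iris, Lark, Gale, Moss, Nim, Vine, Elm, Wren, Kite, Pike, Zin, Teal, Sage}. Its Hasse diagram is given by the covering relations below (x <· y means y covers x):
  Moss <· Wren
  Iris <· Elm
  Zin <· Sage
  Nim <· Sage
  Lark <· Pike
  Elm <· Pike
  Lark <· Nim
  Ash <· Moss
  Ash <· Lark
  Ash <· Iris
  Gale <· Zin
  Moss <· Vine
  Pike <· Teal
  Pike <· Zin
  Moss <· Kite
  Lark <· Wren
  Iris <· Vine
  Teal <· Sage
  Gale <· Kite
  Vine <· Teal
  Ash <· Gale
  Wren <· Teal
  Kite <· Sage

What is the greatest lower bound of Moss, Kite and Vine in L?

Moss

Common lower bounds of {Moss, Kite, Vine}: Ash, Moss.
The greatest among these is Moss.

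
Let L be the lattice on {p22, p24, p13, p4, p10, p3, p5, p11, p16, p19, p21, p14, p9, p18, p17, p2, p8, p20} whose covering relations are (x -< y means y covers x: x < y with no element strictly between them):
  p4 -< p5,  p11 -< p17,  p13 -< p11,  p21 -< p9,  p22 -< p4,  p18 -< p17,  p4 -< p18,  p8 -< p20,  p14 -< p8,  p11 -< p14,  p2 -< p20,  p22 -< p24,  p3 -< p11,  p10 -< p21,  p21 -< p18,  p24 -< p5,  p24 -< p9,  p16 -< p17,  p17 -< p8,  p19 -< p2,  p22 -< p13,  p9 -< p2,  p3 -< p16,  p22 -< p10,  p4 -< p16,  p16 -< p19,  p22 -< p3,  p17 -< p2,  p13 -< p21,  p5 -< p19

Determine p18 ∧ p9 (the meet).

p21

Common lower bounds of {p18, p9}: p10, p13, p21, p22.
The greatest among these is p21.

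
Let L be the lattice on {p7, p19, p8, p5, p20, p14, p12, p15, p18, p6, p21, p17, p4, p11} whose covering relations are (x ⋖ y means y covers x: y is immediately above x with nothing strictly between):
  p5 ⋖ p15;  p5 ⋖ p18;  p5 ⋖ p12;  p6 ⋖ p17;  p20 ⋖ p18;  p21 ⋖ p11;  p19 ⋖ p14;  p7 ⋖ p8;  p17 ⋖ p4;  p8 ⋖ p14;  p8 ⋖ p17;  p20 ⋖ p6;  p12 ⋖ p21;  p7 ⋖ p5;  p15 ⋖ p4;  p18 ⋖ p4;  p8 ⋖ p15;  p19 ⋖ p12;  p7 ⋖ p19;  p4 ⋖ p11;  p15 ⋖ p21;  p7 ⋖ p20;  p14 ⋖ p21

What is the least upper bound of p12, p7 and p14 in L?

p21

Common upper bounds of {p12, p7, p14}: p11, p21.
The least among these is p21.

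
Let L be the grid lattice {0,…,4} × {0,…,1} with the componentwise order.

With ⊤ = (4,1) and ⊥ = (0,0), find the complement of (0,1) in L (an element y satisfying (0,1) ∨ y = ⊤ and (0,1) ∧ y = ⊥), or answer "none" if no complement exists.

Need y with (0,1) ∨ y = (4,1) and (0,1) ∧ y = (0,0).
Checking each element gives: (4,0).

(4,0)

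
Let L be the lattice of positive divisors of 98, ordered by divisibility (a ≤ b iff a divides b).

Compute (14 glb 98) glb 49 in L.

14 ∧ 98 = 14
14 ∧ 49 = 7

7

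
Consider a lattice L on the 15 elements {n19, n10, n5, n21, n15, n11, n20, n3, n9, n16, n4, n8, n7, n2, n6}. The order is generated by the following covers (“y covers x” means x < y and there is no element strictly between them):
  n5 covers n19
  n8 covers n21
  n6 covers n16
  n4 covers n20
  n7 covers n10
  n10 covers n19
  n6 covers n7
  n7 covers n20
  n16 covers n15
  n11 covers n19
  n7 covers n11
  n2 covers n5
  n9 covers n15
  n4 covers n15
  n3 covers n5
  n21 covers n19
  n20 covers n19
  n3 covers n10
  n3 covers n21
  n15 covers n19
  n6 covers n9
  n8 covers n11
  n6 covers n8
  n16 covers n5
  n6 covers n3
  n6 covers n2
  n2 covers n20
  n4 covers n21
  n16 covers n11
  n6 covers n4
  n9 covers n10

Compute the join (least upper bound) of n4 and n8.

n6

Common upper bounds of {n4, n8}: n6.
The least among these is n6.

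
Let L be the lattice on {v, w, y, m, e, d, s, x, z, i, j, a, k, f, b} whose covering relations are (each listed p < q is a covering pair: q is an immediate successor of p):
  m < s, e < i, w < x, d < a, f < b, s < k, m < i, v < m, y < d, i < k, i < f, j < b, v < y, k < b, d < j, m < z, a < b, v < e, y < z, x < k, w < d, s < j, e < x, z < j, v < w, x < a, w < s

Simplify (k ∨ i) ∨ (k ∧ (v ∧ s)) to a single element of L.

k

k ∨ i = k
v ∧ s = v
k ∧ v = v
k ∨ v = k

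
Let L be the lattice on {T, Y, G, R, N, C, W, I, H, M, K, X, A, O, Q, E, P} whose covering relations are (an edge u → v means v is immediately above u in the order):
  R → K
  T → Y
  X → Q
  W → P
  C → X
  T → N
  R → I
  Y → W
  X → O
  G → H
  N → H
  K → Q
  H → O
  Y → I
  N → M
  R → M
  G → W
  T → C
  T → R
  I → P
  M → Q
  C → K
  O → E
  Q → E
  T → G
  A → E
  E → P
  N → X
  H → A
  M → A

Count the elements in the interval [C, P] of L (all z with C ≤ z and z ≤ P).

7

The interval [C, P] = {C, E, K, O, P, Q, X}, which has 7 elements.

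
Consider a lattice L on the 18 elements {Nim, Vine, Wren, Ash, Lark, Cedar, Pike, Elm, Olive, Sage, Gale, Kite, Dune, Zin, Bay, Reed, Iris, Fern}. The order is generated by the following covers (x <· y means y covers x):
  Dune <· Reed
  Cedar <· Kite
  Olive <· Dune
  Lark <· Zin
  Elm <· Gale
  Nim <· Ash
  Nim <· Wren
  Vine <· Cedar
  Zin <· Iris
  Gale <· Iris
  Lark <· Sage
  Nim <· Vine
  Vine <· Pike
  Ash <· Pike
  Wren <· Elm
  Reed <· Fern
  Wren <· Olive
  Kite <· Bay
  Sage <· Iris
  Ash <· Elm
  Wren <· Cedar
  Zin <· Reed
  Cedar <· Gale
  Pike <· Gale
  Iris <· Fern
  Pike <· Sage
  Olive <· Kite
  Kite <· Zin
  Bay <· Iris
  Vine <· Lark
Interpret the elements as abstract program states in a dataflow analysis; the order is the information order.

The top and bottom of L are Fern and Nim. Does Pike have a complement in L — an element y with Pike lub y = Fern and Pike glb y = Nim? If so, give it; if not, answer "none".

Dune

Need y with Pike ∨ y = Fern and Pike ∧ y = Nim.
Checking each element gives: Dune.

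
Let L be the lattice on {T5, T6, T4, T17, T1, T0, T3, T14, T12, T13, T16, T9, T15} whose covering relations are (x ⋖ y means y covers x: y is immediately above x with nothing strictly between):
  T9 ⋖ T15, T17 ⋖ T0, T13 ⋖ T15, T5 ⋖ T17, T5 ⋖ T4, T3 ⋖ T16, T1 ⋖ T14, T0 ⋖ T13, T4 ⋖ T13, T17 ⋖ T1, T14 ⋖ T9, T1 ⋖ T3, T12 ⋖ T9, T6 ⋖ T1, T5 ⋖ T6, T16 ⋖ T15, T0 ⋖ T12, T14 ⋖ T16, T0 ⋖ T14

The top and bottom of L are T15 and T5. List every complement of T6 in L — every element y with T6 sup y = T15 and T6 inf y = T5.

T13, T4

Need y with T6 ∨ y = T15 and T6 ∧ y = T5.
Checking each element gives: T13, T4.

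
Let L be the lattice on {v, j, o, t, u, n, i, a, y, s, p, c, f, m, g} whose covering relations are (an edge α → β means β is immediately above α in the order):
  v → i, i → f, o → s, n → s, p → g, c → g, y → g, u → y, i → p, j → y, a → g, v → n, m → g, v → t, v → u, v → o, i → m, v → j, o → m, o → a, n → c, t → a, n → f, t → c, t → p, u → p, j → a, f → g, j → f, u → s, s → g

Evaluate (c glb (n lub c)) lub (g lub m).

g

n ∨ c = c
c ∧ c = c
g ∨ m = g
c ∨ g = g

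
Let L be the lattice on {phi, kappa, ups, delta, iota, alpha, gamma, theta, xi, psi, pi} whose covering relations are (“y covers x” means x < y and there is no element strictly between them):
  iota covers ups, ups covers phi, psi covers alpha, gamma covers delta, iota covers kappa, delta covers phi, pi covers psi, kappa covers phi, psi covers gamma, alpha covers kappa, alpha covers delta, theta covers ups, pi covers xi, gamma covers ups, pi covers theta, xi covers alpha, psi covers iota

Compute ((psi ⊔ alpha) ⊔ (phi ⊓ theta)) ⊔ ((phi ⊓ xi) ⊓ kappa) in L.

psi ∨ alpha = psi
phi ∧ theta = phi
psi ∨ phi = psi
phi ∧ xi = phi
phi ∧ kappa = phi
psi ∨ phi = psi

psi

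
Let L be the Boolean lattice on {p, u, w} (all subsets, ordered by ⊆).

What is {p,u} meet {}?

Common lower bounds of {{p,u}, {}}: {}.
The greatest among these is {}.

{}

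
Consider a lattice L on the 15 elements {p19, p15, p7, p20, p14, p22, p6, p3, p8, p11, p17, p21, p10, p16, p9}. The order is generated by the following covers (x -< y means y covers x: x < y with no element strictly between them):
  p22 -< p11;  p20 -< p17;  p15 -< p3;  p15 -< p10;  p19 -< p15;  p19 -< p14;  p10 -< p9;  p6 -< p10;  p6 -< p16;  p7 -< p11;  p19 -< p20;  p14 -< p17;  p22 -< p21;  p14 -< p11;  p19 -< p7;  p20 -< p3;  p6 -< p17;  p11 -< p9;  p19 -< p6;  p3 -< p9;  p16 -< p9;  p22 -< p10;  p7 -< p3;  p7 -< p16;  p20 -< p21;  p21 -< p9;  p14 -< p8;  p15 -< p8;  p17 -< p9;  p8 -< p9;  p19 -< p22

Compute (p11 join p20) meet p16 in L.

p11 ∨ p20 = p9
p9 ∧ p16 = p16

p16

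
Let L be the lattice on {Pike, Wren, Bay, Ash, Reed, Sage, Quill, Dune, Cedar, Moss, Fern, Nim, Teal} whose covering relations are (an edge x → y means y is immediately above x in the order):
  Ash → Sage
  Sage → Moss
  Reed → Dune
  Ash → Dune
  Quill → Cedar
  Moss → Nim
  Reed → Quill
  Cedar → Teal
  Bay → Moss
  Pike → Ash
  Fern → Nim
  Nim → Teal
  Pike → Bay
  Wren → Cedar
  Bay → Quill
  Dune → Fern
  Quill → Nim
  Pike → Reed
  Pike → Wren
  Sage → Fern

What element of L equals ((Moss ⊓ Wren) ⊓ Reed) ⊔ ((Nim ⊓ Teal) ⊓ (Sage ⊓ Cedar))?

Pike

Moss ∧ Wren = Pike
Pike ∧ Reed = Pike
Nim ∧ Teal = Nim
Sage ∧ Cedar = Pike
Nim ∧ Pike = Pike
Pike ∨ Pike = Pike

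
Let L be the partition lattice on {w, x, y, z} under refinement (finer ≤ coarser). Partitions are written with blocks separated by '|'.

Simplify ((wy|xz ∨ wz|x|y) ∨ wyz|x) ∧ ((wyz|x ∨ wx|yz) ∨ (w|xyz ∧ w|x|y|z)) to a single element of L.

wy|xz ∨ wz|x|y = wxyz
wxyz ∨ wyz|x = wxyz
wyz|x ∨ wx|yz = wxyz
w|xyz ∧ w|x|y|z = w|x|y|z
wxyz ∨ w|x|y|z = wxyz
wxyz ∧ wxyz = wxyz

wxyz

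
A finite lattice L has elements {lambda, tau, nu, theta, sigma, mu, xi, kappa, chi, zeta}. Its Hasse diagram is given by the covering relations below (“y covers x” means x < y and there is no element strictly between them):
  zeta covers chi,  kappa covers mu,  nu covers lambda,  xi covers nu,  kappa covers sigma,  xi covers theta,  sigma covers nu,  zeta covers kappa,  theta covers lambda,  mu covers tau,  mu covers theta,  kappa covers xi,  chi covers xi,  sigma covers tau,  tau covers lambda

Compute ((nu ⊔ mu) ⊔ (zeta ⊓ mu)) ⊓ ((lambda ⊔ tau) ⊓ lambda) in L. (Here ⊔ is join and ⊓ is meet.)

lambda

nu ∨ mu = kappa
zeta ∧ mu = mu
kappa ∨ mu = kappa
lambda ∨ tau = tau
tau ∧ lambda = lambda
kappa ∧ lambda = lambda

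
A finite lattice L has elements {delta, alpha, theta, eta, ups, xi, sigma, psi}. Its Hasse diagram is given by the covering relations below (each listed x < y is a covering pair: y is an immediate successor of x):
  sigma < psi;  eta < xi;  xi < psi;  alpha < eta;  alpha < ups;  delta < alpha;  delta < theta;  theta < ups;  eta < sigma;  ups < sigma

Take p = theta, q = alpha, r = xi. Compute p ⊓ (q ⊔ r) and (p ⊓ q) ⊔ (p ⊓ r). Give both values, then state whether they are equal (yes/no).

delta; delta; yes

q ⊔ r = xi, so p ⊓ (q ⊔ r) = theta ⊓ xi = delta.
p ⊓ q = delta and p ⊓ r = delta, so (p ⊓ q) ⊔ (p ⊓ r) = delta ⊔ delta = delta.
Equal: yes.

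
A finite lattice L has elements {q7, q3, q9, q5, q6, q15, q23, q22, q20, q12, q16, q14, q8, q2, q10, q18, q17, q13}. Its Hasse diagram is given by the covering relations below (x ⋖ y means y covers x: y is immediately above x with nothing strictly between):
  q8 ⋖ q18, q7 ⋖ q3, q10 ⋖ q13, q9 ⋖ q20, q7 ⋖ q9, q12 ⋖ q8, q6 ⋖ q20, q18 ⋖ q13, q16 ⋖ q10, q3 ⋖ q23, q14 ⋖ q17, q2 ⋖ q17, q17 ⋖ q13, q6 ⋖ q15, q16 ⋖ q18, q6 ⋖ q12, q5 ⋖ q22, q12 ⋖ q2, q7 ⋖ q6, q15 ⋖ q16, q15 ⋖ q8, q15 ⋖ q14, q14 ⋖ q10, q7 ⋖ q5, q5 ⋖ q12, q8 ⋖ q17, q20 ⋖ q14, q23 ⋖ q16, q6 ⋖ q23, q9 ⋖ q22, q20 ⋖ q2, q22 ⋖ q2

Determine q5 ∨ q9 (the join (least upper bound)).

Common upper bounds of {q5, q9}: q13, q17, q2, q22.
The least among these is q22.

q22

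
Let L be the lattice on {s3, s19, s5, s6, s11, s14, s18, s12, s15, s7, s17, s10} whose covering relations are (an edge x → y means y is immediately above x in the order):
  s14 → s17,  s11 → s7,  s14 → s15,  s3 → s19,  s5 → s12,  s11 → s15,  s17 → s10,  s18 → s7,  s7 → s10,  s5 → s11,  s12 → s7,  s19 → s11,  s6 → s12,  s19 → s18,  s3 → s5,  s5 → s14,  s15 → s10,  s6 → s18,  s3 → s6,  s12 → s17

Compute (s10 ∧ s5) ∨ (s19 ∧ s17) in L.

s10 ∧ s5 = s5
s19 ∧ s17 = s3
s5 ∨ s3 = s5

s5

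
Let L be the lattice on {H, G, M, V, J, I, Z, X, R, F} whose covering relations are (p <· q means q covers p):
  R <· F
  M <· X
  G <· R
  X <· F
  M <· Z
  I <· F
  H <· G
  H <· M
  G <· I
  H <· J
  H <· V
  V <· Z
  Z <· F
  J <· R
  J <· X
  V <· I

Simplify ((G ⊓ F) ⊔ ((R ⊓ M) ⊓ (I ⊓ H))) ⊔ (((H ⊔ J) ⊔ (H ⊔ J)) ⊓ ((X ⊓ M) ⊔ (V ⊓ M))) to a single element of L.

G

G ∧ F = G
R ∧ M = H
I ∧ H = H
H ∧ H = H
G ∨ H = G
H ∨ J = J
H ∨ J = J
J ∨ J = J
X ∧ M = M
V ∧ M = H
M ∨ H = M
J ∧ M = H
G ∨ H = G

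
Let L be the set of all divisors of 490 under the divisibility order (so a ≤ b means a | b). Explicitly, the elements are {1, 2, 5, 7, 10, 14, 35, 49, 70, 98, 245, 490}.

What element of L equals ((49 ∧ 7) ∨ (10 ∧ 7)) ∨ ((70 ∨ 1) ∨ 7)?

70

49 ∧ 7 = 7
10 ∧ 7 = 1
7 ∨ 1 = 7
70 ∨ 1 = 70
70 ∨ 7 = 70
7 ∨ 70 = 70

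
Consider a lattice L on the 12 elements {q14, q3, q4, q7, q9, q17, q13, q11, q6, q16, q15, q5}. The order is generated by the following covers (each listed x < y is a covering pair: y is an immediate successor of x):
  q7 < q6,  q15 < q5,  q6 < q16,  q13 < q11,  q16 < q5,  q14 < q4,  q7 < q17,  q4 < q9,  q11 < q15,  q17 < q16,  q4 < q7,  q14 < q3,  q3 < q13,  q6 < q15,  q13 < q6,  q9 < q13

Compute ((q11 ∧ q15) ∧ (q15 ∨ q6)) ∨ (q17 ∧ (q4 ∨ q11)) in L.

q11 ∧ q15 = q11
q15 ∨ q6 = q15
q11 ∧ q15 = q11
q4 ∨ q11 = q11
q17 ∧ q11 = q4
q11 ∨ q4 = q11

q11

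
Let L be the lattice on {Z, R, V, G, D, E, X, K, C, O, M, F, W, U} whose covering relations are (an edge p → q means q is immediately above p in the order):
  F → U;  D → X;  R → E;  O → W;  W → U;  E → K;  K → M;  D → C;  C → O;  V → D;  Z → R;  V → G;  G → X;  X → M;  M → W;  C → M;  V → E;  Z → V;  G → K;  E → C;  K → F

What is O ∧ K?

Common lower bounds of {O, K}: E, R, V, Z.
The greatest among these is E.

E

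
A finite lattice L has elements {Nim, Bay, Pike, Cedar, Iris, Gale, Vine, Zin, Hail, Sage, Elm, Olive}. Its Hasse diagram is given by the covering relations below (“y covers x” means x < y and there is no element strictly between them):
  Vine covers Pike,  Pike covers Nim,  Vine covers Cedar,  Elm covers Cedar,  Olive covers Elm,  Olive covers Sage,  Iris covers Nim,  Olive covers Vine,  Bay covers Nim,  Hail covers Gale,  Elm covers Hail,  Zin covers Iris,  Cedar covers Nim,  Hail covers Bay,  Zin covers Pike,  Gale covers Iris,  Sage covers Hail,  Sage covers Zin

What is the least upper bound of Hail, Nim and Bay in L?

Hail

Common upper bounds of {Hail, Nim, Bay}: Elm, Hail, Olive, Sage.
The least among these is Hail.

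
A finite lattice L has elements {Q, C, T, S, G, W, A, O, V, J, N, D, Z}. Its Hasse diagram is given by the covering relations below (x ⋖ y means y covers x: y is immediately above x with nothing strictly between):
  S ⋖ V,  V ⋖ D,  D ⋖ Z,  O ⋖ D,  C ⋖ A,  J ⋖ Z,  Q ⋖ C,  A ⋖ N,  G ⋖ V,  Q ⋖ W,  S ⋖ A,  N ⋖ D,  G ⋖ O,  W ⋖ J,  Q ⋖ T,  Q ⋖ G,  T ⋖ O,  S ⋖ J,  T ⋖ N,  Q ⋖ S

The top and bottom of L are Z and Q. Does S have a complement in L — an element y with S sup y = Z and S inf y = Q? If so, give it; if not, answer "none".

For every candidate y, either S ∨ y ≠ Z or S ∧ y ≠ Q; no complement exists.

none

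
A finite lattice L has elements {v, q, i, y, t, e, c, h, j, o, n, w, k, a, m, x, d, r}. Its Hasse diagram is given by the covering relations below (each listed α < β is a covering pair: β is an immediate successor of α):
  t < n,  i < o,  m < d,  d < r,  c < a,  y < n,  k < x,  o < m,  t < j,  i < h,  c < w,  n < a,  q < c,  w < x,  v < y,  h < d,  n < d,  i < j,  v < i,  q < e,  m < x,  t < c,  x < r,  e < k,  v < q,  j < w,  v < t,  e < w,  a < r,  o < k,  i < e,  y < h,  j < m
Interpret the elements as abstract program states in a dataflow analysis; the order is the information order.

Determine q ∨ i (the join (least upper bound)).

e

Common upper bounds of {q, i}: e, k, r, w, x.
The least among these is e.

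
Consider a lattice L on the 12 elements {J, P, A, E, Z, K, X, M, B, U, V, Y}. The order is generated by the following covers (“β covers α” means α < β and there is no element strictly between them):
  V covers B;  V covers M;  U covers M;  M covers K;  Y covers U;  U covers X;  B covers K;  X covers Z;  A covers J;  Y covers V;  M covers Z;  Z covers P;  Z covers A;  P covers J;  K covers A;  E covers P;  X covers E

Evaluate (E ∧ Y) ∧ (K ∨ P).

E ∧ Y = E
K ∨ P = M
E ∧ M = P

P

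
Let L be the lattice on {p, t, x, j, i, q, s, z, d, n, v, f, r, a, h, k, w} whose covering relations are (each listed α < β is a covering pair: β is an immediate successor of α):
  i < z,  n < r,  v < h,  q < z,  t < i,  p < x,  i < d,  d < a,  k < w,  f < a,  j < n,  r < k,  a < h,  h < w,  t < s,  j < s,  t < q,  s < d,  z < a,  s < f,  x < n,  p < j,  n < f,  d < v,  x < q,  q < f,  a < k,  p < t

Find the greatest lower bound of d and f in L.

Common lower bounds of {d, f}: j, p, s, t.
The greatest among these is s.

s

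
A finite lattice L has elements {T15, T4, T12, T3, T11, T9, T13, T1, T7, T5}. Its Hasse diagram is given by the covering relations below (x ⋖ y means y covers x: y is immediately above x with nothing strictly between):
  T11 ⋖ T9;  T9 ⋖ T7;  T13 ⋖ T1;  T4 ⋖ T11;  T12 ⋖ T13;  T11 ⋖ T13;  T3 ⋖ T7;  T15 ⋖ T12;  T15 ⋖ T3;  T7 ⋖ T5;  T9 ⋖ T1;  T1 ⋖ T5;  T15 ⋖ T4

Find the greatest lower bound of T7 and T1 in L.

T9

Common lower bounds of {T7, T1}: T11, T15, T4, T9.
The greatest among these is T9.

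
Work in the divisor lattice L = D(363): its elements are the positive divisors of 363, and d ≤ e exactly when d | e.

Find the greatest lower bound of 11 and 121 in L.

11

Common lower bounds of {11, 121}: 1, 11.
The greatest among these is 11.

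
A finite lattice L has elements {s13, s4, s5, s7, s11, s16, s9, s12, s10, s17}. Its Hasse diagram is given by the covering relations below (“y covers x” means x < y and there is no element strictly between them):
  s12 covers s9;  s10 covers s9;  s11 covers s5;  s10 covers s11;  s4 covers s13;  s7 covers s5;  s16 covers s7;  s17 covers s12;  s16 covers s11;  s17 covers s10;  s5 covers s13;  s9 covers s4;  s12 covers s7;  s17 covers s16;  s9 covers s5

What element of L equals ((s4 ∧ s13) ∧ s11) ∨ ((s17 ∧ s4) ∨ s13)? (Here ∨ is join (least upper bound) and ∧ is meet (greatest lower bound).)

s4

s4 ∧ s13 = s13
s13 ∧ s11 = s13
s17 ∧ s4 = s4
s4 ∨ s13 = s4
s13 ∨ s4 = s4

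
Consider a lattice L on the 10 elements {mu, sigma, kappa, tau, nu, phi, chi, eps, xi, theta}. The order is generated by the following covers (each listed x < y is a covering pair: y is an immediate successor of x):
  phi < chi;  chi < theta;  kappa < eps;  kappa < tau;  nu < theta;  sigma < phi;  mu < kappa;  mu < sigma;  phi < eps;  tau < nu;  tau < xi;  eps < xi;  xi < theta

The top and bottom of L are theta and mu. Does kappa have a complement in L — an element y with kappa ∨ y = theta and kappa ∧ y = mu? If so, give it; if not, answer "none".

chi

Need y with kappa ∨ y = theta and kappa ∧ y = mu.
Checking each element gives: chi.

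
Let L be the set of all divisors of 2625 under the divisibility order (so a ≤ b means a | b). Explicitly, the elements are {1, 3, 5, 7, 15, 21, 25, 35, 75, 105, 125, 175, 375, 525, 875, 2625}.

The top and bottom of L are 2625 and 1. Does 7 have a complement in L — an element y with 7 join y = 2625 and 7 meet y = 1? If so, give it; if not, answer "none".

Need y with 7 ∨ y = 2625 and 7 ∧ y = 1.
Checking each element gives: 375.

375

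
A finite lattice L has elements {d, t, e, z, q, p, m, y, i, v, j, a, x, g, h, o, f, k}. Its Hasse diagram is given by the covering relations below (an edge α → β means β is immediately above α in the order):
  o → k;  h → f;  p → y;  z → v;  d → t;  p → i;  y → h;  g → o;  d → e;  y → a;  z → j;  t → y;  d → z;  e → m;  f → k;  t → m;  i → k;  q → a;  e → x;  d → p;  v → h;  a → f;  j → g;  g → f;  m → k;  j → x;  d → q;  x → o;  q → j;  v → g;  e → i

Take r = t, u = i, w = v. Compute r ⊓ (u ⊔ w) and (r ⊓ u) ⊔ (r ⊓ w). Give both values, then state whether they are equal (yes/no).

u ⊔ w = k, so r ⊓ (u ⊔ w) = t ⊓ k = t.
r ⊓ u = d and r ⊓ w = d, so (r ⊓ u) ⊔ (r ⊓ w) = d ⊔ d = d.
Equal: no.

t; d; no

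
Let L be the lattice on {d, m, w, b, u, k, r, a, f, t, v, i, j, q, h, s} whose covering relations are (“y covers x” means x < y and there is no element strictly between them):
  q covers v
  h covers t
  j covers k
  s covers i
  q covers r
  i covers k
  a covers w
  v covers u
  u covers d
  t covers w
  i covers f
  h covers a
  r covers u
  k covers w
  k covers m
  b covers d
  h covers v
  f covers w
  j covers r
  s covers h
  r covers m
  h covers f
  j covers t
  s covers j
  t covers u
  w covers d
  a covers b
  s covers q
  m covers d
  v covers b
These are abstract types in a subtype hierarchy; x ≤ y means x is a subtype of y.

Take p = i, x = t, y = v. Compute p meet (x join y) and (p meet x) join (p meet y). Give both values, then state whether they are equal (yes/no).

x join y = h, so p meet (x join y) = i meet h = f.
p meet x = w and p meet y = d, so (p meet x) join (p meet y) = w join d = w.
Equal: no.

f; w; no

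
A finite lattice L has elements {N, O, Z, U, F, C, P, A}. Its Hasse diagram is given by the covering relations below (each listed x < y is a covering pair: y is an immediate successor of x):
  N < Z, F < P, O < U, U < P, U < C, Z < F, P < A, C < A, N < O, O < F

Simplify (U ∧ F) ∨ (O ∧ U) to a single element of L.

U ∧ F = O
O ∧ U = O
O ∨ O = O

O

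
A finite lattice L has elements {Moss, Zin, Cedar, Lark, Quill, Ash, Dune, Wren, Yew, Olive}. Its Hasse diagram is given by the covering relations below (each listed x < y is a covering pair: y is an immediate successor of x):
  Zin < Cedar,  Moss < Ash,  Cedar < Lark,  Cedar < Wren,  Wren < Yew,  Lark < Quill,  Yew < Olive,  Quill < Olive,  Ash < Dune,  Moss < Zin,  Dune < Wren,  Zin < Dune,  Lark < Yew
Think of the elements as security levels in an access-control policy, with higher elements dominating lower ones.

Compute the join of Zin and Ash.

Common upper bounds of {Zin, Ash}: Dune, Olive, Wren, Yew.
The least among these is Dune.

Dune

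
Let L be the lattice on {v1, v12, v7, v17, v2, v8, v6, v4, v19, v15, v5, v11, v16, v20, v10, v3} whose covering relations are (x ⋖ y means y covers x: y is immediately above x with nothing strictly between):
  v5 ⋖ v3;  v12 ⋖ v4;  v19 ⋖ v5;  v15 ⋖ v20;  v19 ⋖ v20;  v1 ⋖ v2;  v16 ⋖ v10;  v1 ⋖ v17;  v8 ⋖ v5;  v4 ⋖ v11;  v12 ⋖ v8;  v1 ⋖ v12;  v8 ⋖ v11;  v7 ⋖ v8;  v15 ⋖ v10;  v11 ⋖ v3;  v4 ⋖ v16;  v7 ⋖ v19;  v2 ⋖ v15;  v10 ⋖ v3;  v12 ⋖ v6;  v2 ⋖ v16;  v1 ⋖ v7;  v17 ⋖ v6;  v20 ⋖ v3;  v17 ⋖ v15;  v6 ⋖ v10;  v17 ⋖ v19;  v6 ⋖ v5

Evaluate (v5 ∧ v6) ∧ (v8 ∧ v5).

v12

v5 ∧ v6 = v6
v8 ∧ v5 = v8
v6 ∧ v8 = v12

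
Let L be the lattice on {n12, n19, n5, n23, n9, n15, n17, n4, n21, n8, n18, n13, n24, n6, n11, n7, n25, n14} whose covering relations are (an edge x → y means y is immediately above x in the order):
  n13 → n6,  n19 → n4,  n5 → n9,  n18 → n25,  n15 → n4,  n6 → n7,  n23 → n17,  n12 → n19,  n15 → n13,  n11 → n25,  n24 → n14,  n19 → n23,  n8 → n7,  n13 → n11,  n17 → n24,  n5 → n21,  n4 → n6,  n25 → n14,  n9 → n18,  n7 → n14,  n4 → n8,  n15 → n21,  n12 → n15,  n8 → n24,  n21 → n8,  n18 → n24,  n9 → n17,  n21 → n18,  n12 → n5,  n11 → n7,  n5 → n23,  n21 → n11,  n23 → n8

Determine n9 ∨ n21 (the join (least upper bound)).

Common upper bounds of {n9, n21}: n14, n18, n24, n25.
The least among these is n18.

n18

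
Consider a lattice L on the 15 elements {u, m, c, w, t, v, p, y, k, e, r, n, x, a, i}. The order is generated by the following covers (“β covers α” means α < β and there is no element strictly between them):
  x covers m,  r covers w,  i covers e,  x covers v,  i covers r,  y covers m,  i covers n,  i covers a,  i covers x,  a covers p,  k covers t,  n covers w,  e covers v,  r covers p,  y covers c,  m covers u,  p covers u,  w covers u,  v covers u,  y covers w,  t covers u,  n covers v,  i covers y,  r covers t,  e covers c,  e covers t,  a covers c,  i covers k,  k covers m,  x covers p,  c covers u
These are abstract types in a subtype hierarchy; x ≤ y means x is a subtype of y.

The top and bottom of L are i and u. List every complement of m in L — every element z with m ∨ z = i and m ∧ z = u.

Need z with m ∨ z = i and m ∧ z = u.
Checking each element gives: a, e, n, r.

a, e, n, r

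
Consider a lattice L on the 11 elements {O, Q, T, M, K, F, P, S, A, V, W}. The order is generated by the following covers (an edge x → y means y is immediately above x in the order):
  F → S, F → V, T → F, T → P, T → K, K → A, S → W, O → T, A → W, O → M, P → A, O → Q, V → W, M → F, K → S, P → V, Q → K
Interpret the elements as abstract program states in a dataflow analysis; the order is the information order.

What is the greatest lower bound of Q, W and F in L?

O

Common lower bounds of {Q, W, F}: O.
The greatest among these is O.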